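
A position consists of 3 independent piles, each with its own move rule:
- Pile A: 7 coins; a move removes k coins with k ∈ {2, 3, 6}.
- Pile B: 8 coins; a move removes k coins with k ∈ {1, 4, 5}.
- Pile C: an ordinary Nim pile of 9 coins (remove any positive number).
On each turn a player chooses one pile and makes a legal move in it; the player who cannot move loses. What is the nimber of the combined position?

Grundy values for pile A (subtraction set {2, 3, 6}):
g(0) = mex{} = 0
g(1) = mex{} = 0
g(2) = mex{0} = 1
g(3) = mex{0} = 1
g(4) = mex{0,1} = 2
g(5) = mex{1} = 0
g(6) = mex{0,1,2} = 3
g(7) = mex{0,2} = 1
So g(7) = 1.
Grundy values for pile B (subtraction set {1, 4, 5}):
g(0) = mex{} = 0
g(1) = mex{0} = 1
g(2) = mex{1} = 0
g(3) = mex{0} = 1
g(4) = mex{0,1} = 2
g(5) = mex{0,1,2} = 3
g(6) = mex{0,1,3} = 2
g(7) = mex{0,1,2} = 3
g(8) = mex{1,2,3} = 0
So g(8) = 0.
Pile C is a plain Nim pile of size 9, so its Grundy value is 9.
The value of a disjunctive sum is the nim-sum of the parts.
Combined value = 1 XOR 0 XOR 9 = 8.

8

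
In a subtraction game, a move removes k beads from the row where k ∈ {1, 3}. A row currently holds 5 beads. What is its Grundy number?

1

Build the Grundy sequence with g(k) = mex{g(k−s) : s ∈ {1, 3}, s ≤ k}:
k:     0  1  2  3  4  5
g(k):  0  1  0  1  0  1
So g(5) = 1.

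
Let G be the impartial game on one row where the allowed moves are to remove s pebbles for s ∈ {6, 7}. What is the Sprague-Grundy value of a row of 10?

1

Build the Grundy sequence with g(k) = mex{g(k−s) : s ∈ {6, 7}, s ≤ k}:
g(0) = mex{} = 0
g(1) = mex{} = 0
g(2) = mex{} = 0
g(3) = mex{} = 0
g(4) = mex{} = 0
g(5) = mex{} = 0
g(6) = mex{0} = 1
g(7) = mex{0} = 1
g(8) = mex{0} = 1
g(9) = mex{0} = 1
g(10) = mex{0} = 1
So g(10) = 1.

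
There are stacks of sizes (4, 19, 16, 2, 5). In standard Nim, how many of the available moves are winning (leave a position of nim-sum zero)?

Nim-sum: 4 ⊕ 19 ⊕ 16 ⊕ 2 ⊕ 5 = 0.
The nim-sum is already 0, so every move leaves a nonzero nim-sum — there are no winning moves.

0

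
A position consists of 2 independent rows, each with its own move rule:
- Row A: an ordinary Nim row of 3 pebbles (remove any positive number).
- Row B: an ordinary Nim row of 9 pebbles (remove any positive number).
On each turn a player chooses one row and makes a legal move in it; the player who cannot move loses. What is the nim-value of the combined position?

10

Row A is a plain Nim row of size 3, so its Grundy value is 3.
Row B is a plain Nim row of size 9, so its Grundy value is 9.
The value of a disjunctive sum is the nim-sum of the parts.
Combined value = 3 ⊕ 9 = 10.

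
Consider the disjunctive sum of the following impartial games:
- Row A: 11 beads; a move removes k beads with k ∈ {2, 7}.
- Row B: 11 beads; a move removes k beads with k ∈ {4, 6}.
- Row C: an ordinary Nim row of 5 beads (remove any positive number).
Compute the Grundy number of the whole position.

Build the Grundy sequence for row A with g(k) = mex{g(k−s) : s ∈ {2, 7}, s ≤ k}:
k:     0  1  2  3  4  5  6  7  8  9 10 11
g(k):  0  0  1  1  0  0  1  1  2  0  0  1
So g(11) = 1.
For row B, compute g(0), g(1), … with moves {4, 6}:
k:     0  1  2  3  4  5  6  7  8  9 10 11
g(k):  0  0  0  0  1  1  1  1  2  2  0  0
So g(11) = 0.
Row C is a plain Nim row of size 5, so its Grundy value is 5.
The value of a disjunctive sum is the nim-sum of the parts.
Combined value = 1 XOR 0 XOR 5 = 4.

4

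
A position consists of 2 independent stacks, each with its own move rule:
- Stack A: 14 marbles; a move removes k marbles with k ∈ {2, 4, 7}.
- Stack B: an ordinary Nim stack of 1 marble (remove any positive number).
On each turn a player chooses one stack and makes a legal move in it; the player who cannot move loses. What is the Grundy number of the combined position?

0

For stack A, compute g(0), g(1), … with moves {2, 4, 7}:
g(0) = mex{} = 0
g(1) = mex{} = 0
g(2) = mex{0} = 1
g(3) = mex{0} = 1
g(4) = mex{0,1} = 2
g(5) = mex{0,1} = 2
g(6) = mex{1,2} = 0
g(7) = mex{0,1,2} = 3
g(8) = mex{0,2} = 1
g(9) = mex{1,2,3} = 0
g(10) = mex{0,1} = 2
g(11) = mex{0,2,3} = 1
g(12) = mex{1,2} = 0
g(13) = mex{0,1} = 2
g(14) = mex{0,2,3} = 1
So g(14) = 1.
Stack B is a plain Nim stack of size 1, so its Grundy value is 1.
By the Sprague-Grundy theorem, the Grundy value of a sum of independent games is the XOR of the component values.
Combined value = 1 XOR 1 = 0.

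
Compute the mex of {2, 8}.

0

0 is not in the set, so the mex is 0.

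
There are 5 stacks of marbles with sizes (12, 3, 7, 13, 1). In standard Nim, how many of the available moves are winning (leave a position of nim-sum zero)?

3

In binary:
  1100  (12)
  0011  (3)
  0111  (7)
  1101  (13)
  0001  (1)
  ----
  0100  (4)
The overall nim-sum is X = 4. A stack of size p has a winning move iff p XOR X < p (reduce it to p XOR X).
  12: 12 XOR 4 = 8 < 12 — winning move (to 8).
  3: 3 XOR 4 = 7 ≥ 3 — no move.
  7: 7 XOR 4 = 3 < 7 — winning move (to 3).
  13: 13 XOR 4 = 9 < 13 — winning move (to 9).
  1: 1 XOR 4 = 5 ≥ 1 — no move.
That gives 3 winning moves.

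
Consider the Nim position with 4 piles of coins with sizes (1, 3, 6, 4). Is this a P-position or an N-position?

P-position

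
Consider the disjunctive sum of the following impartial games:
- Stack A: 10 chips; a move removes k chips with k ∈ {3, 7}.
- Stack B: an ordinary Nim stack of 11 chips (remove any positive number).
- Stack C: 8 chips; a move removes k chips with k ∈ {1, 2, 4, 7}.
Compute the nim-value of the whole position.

9

Build the Grundy sequence for stack A with g(k) = mex{g(k−s) : s ∈ {3, 7}, s ≤ k}:
k:     0  1  2  3  4  5  6  7  8  9 10
g(k):  0  0  0  1  1  1  0  2  2  1  0
So g(10) = 0.
Stack B is a plain Nim stack of size 11, so its Grundy value is 11.
Grundy values for stack C (subtraction set {1, 2, 4, 7}):
g(0) = mex{} = 0
g(1) = mex{0} = 1
g(2) = mex{0,1} = 2
g(3) = mex{1,2} = 0
g(4) = mex{0,2} = 1
g(5) = mex{0,1} = 2
g(6) = mex{1,2} = 0
g(7) = mex{0,2} = 1
g(8) = mex{0,1} = 2
So g(8) = 2.
By the Sprague-Grundy theorem, the Grundy value of a sum of independent games is the XOR of the component values.
Combined value = 0 ⊕ 11 ⊕ 2 = 9.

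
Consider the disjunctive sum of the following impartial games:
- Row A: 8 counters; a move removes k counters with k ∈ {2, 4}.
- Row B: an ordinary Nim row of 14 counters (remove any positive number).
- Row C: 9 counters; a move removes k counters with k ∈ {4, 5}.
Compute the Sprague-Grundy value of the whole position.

15

Grundy values for row A (subtraction set {2, 4}):
k:     0  1  2  3  4  5  6  7  8
g(k):  0  0  1  1  2  2  0  0  1
So g(8) = 1.
Row B is a plain Nim row of size 14, so its Grundy value is 14.
Grundy values for row C (subtraction set {4, 5}):
g(0) = mex{} = 0
g(1) = mex{} = 0
g(2) = mex{} = 0
g(3) = mex{} = 0
g(4) = mex{0} = 1
g(5) = mex{0} = 1
g(6) = mex{0} = 1
g(7) = mex{0} = 1
g(8) = mex{0,1} = 2
g(9) = mex{1} = 0
So g(9) = 0.
The value of a disjunctive sum is the nim-sum of the parts.
Combined value = 1 ⊕ 14 ⊕ 0 = 15.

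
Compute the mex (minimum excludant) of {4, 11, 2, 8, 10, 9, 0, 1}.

The values 0, 1, 2 are all present; 3 is the first non-negative integer missing from the set.

3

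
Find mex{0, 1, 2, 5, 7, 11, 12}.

The values 0, 1, 2 are all present; 3 is the first non-negative integer missing from the set.

3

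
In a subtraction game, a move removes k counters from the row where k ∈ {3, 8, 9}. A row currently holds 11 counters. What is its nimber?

3

Build the Grundy sequence with g(k) = mex{g(k−s) : s ∈ {3, 8, 9}, s ≤ k}:
g(0) = mex{} = 0
g(1) = mex{} = 0
g(2) = mex{} = 0
g(3) = mex{0} = 1
g(4) = mex{0} = 1
g(5) = mex{0} = 1
g(6) = mex{1} = 0
g(7) = mex{1} = 0
g(8) = mex{0,1} = 2
g(9) = mex{0} = 1
g(10) = mex{0} = 1
g(11) = mex{0,1,2} = 3
So g(11) = 3.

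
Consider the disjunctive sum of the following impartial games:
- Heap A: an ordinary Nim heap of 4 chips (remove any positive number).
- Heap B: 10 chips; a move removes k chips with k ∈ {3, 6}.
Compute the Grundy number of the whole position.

Heap A is a plain Nim heap of size 4, so its Grundy value is 4.
For heap B, compute g(0), g(1), … with moves {3, 6}:
g(0) = mex{} = 0
g(1) = mex{} = 0
g(2) = mex{} = 0
g(3) = mex{0} = 1
g(4) = mex{0} = 1
g(5) = mex{0} = 1
g(6) = mex{0,1} = 2
g(7) = mex{0,1} = 2
g(8) = mex{0,1} = 2
g(9) = mex{1,2} = 0
g(10) = mex{1,2} = 0
So g(10) = 0.
The value of a disjunctive sum is the nim-sum of the parts.
Combined value = 4 ⊕ 0 = 4.

4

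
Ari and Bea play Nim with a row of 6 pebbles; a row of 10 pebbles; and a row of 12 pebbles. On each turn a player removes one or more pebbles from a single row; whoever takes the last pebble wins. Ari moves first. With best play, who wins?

Nim-sum: 6 ⊕ 10 ⊕ 12 = 0.
The nim-sum is 0, so this is a P-position: the player to move is in a losing position under optimal play; Ari is about to move from it and so loses — Bea wins.

Bea wins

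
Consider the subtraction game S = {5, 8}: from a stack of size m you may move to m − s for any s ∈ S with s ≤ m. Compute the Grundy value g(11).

Grundy values for subtraction set {5, 8}:
k:     0  1  2  3  4  5  6  7  8  9 10 11
g(k):  0  0  0  0  0  1  1  1  1  1  2  2
So g(11) = 2.

2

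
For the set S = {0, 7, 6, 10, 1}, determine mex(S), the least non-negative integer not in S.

2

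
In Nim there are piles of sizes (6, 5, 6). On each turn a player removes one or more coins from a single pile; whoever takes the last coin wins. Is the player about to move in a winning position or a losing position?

Winning position

Bitwise XOR of the heap sizes:
  110  (6)
  101  (5)
  110  (6)
  ---
  101  (5)
The nim-sum is 5 ≠ 0, so this is an N-position: the player to move can win.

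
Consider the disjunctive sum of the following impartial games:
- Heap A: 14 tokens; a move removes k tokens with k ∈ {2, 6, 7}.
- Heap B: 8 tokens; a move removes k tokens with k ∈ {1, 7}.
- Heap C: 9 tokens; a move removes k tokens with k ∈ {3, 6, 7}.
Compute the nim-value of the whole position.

3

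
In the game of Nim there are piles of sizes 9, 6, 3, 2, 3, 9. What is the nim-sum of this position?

4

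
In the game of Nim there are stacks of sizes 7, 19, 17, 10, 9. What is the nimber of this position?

Compute the nim-sum pairwise:
7 XOR 19 = 20
20 XOR 17 = 5
5 XOR 10 = 15
15 XOR 9 = 6

6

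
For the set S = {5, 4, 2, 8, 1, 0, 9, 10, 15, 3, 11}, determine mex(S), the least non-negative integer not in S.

The values 0, 1, 2, 3, 4, 5 are all present; 6 is the first non-negative integer missing from the set.

6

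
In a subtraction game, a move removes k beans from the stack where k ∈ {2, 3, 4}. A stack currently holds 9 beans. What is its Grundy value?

1

Grundy values for subtraction set {2, 3, 4}:
g(0) = mex{} = 0
g(1) = mex{} = 0
g(2) = mex{0} = 1
g(3) = mex{0} = 1
g(4) = mex{0,1} = 2
g(5) = mex{0,1} = 2
g(6) = mex{1,2} = 0
g(7) = mex{1,2} = 0
g(8) = mex{0,2} = 1
g(9) = mex{0,2} = 1
So g(9) = 1.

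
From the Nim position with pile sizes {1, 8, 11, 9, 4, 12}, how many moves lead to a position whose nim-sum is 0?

1

Nim-sum: 1 XOR 8 XOR 11 XOR 9 XOR 4 XOR 12 = 3.
The overall nim-sum is X = 3. A pile of size p has a winning move iff p XOR X < p (reduce it to p XOR X).
  1: 1 XOR 3 = 2 ≥ 1 — no move.
  8: 8 XOR 3 = 11 ≥ 8 — no move.
  11: 11 XOR 3 = 8 < 11 — winning move (to 8).
  9: 9 XOR 3 = 10 ≥ 9 — no move.
  4: 4 XOR 3 = 7 ≥ 4 — no move.
  12: 12 XOR 3 = 15 ≥ 12 — no move.
That gives 1 winning move.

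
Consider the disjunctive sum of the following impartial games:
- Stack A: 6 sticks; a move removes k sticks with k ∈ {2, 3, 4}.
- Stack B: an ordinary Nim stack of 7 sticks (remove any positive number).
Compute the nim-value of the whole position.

Build the Grundy sequence for stack A with g(k) = mex{g(k−s) : s ∈ {2, 3, 4}, s ≤ k}:
k:     0  1  2  3  4  5  6
g(k):  0  0  1  1  2  2  0
So g(6) = 0.
Stack B is a plain Nim stack of size 7, so its Grundy value is 7.
The value of a disjunctive sum is the nim-sum of the parts.
Combined value = 0 ⊕ 7 = 7.

7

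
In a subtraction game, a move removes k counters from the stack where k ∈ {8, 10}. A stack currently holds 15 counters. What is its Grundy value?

Build the Grundy sequence with g(k) = mex{g(k−s) : s ∈ {8, 10}, s ≤ k}:
k:     0  1  2  3  4  5  6  7  8  9 10 11 12 13 14 15
g(k):  0  0  0  0  0  0  0  0  1  1  1  1  1  1  1  1
So g(15) = 1.

1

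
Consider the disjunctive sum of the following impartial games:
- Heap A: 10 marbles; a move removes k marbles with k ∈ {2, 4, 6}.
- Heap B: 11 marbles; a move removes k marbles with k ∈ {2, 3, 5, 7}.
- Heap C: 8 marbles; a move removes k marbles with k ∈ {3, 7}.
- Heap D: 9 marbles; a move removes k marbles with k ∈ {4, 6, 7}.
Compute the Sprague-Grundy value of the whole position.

For heap A, compute g(0), g(1), … with moves {2, 4, 6}:
g(0) = mex{} = 0
g(1) = mex{} = 0
g(2) = mex{0} = 1
g(3) = mex{0} = 1
g(4) = mex{0,1} = 2
g(5) = mex{0,1} = 2
g(6) = mex{0,1,2} = 3
g(7) = mex{0,1,2} = 3
g(8) = mex{1,2,3} = 0
g(9) = mex{1,2,3} = 0
g(10) = mex{0,2,3} = 1
So g(10) = 1.
Build the Grundy sequence for heap B with g(k) = mex{g(k−s) : s ∈ {2, 3, 5, 7}, s ≤ k}:
k:     0  1  2  3  4  5  6  7  8  9 10 11
g(k):  0  0  1  1  2  2  3  3  4  0  0  1
So g(11) = 1.
Build the Grundy sequence for heap C with g(k) = mex{g(k−s) : s ∈ {3, 7}, s ≤ k}:
g(0) = mex{} = 0
g(1) = mex{} = 0
g(2) = mex{} = 0
g(3) = mex{0} = 1
g(4) = mex{0} = 1
g(5) = mex{0} = 1
g(6) = mex{1} = 0
g(7) = mex{0,1} = 2
g(8) = mex{0,1} = 2
So g(8) = 2.
Grundy values for heap D (subtraction set {4, 6, 7}):
k:     0  1  2  3  4  5  6  7  8  9
g(k):  0  0  0  0  1  1  1  1  2  2
So g(9) = 2.
The value of a disjunctive sum is the nim-sum of the parts.
Combined value = 1 XOR 1 XOR 2 XOR 2 = 0.

0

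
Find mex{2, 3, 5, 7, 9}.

0

0 is not in the set, so the mex is 0.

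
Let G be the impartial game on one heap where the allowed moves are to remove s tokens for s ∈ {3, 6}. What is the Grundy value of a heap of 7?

2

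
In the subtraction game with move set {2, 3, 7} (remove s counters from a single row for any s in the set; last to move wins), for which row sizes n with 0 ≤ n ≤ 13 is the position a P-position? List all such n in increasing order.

0, 1, 5, 6, 10, 11

Compute g(0), g(1), … for moves {2, 3, 7}:
g(0) = mex{} = 0
g(1) = mex{} = 0
g(2) = mex{0} = 1
g(3) = mex{0} = 1
g(4) = mex{0,1} = 2
g(5) = mex{1} = 0
g(6) = mex{1,2} = 0
g(7) = mex{0,2} = 1
g(8) = mex{0} = 1
g(9) = mex{0,1} = 2
g(10) = mex{1} = 0
g(11) = mex{1,2} = 0
g(12) = mex{0,2} = 1
g(13) = mex{0} = 1
The P-positions (g = 0) in 0..13 are 0, 1, 5, 6, 10, 11.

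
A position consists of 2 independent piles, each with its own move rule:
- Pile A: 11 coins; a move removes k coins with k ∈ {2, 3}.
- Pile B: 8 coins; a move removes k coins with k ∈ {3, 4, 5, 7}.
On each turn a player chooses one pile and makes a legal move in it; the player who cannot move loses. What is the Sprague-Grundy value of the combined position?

2

For pile A, compute g(0), g(1), … with moves {2, 3}:
k:     0  1  2  3  4  5  6  7  8  9 10 11
g(k):  0  0  1  1  2  0  0  1  1  2  0  0
So g(11) = 0.
Build the Grundy sequence for pile B with g(k) = mex{g(k−s) : s ∈ {3, 4, 5, 7}, s ≤ k}:
g(0) = mex{} = 0
g(1) = mex{} = 0
g(2) = mex{} = 0
g(3) = mex{0} = 1
g(4) = mex{0} = 1
g(5) = mex{0} = 1
g(6) = mex{0,1} = 2
g(7) = mex{0,1} = 2
g(8) = mex{0,1} = 2
So g(8) = 2.
By the Sprague-Grundy theorem, the Grundy value of a sum of independent games is the XOR of the component values.
Combined value = 0 ⊕ 2 = 2.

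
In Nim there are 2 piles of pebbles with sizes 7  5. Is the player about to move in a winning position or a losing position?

Compute the nim-sum pairwise:
7 XOR 5 = 2
The nim-sum is 2 ≠ 0, so this is an N-position: the player to move can win.

Winning position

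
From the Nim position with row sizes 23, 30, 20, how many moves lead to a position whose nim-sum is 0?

3

Nim-sum: 23 ^ 30 ^ 20 = 29.
The overall nim-sum is X = 29. A row of size p has a winning move iff p XOR X < p (reduce it to p XOR X).
  23: 23 XOR 29 = 10 < 23 — winning move (to 10).
  30: 30 XOR 29 = 3 < 30 — winning move (to 3).
  20: 20 XOR 29 = 9 < 20 — winning move (to 9).
That gives 3 winning moves.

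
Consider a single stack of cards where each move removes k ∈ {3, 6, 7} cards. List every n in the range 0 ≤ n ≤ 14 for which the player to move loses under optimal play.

Build the Grundy sequence with g(k) = mex{g(k−s) : s ∈ {3, 6, 7}, s ≤ k}:
k:     0  1  2  3  4  5  6  7  8  9 10 11 12 13 14
g(k):  0  0  0  1  1  1  2  2  2  3  0  0  0  1  1
The P-positions (g = 0) in 0..14 are 0, 1, 2, 10, 11, 12.

0, 1, 2, 10, 11, 12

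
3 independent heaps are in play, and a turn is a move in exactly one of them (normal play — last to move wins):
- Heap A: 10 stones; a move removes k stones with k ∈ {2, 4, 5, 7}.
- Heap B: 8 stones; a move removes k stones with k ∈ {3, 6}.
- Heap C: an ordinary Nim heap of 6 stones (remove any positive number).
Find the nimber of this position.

Grundy values for heap A (subtraction set {2, 4, 5, 7}):
k:     0  1  2  3  4  5  6  7  8  9 10
g(k):  0  0  1  1  2  2  3  3  4  0  0
So g(10) = 0.
Grundy values for heap B (subtraction set {3, 6}):
k:     0  1  2  3  4  5  6  7  8
g(k):  0  0  0  1  1  1  2  2  2
So g(8) = 2.
Heap C is a plain Nim heap of size 6, so its Grundy value is 6.
By the Sprague-Grundy theorem, the Grundy value of a sum of independent games is the XOR of the component values.
Combined value = 0 ⊕ 2 ⊕ 6 = 4.

4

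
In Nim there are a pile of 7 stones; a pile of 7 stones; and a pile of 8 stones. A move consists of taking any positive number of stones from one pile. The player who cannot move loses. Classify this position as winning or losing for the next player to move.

Nim-sum: 7 ^ 7 ^ 8 = 8.
The nim-sum is 8 ≠ 0, so this is an N-position: the player to move can win.

Winning position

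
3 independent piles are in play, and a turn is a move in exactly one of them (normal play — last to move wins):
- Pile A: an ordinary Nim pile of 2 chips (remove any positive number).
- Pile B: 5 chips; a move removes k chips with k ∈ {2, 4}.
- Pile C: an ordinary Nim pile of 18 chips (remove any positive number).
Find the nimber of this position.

Pile A is a plain Nim pile of size 2, so its Grundy value is 2.
Grundy values for pile B (subtraction set {2, 4}):
g(0) = mex{} = 0
g(1) = mex{} = 0
g(2) = mex{0} = 1
g(3) = mex{0} = 1
g(4) = mex{0,1} = 2
g(5) = mex{0,1} = 2
So g(5) = 2.
Pile C is a plain Nim pile of size 18, so its Grundy value is 18.
The value of a disjunctive sum is the nim-sum of the parts.
Combined value = 2 XOR 2 XOR 18 = 18.

18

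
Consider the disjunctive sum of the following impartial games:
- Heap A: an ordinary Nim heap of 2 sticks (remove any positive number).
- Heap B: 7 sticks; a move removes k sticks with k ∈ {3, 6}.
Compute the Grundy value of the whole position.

0

Heap A is a plain Nim heap of size 2, so its Grundy value is 2.
Grundy values for heap B (subtraction set {3, 6}):
g(0) = mex{} = 0
g(1) = mex{} = 0
g(2) = mex{} = 0
g(3) = mex{0} = 1
g(4) = mex{0} = 1
g(5) = mex{0} = 1
g(6) = mex{0,1} = 2
g(7) = mex{0,1} = 2
So g(7) = 2.
The value of a disjunctive sum is the nim-sum of the parts.
Combined value = 2 XOR 2 = 0.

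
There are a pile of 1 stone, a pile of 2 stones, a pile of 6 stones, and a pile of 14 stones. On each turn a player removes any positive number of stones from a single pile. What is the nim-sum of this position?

11

Nim-sum: 1 ^ 2 ^ 6 ^ 14 = 11.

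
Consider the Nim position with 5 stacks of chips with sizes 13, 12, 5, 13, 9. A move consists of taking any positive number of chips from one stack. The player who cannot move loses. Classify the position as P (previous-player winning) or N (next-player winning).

Compute the nim-sum pairwise:
13 ⊕ 12 = 1
1 ⊕ 5 = 4
4 ⊕ 13 = 9
9 ⊕ 9 = 0
The nim-sum is 0, so this is a P-position: the player to move is in a losing position under optimal play.

P-position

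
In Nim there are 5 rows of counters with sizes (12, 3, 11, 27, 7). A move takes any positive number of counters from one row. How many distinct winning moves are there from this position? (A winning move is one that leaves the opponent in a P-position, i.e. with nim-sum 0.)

1

Compute the nim-sum pairwise:
12 XOR 3 = 15
15 XOR 11 = 4
4 XOR 27 = 31
31 XOR 7 = 24
The overall nim-sum is X = 24. A row of size p has a winning move iff p XOR X < p (reduce it to p XOR X).
  12: 12 XOR 24 = 20 ≥ 12 — no move.
  3: 3 XOR 24 = 27 ≥ 3 — no move.
  11: 11 XOR 24 = 19 ≥ 11 — no move.
  27: 27 XOR 24 = 3 < 27 — winning move (to 3).
  7: 7 XOR 24 = 31 ≥ 7 — no move.
That gives 1 winning move.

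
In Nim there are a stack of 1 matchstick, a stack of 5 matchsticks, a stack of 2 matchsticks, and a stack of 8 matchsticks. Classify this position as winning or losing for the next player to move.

Compute the nim-sum pairwise:
1 ^ 5 = 4
4 ^ 2 = 6
6 ^ 8 = 14
The nim-sum is 14 ≠ 0, so this is an N-position: the player to move can win.

Winning position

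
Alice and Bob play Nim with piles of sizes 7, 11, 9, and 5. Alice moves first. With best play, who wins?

Bob wins

Write each in binary and XOR column by column:
  0111  (7)
  1011  (11)
  1001  (9)
  0101  (5)
  ----
  0000  (0)
The nim-sum is 0, so this is a P-position: the player to move is in a losing position under optimal play; Alice is about to move from it and so loses — Bob wins.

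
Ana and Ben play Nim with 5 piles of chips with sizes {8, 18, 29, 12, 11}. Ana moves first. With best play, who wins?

Nim-sum: 8 XOR 18 XOR 29 XOR 12 XOR 11 = 0.
The nim-sum is 0, so this is a P-position: the player to move is in a losing position under optimal play; Ana is about to move from it and so loses — Ben wins.

Ben wins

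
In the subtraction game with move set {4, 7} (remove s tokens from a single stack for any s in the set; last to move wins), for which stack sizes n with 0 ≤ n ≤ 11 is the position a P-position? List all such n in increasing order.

0, 1, 2, 3, 11

Grundy values for subtraction set {4, 7}:
k:     0  1  2  3  4  5  6  7  8  9 10 11
g(k):  0  0  0  0  1  1  1  1  2  2  2  0
The P-positions (g = 0) in 0..11 are 0, 1, 2, 3, 11.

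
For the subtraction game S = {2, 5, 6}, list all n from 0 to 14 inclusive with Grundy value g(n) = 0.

0, 1, 4, 8, 11, 12

Grundy values for subtraction set {2, 5, 6}:
k:     0  1  2  3  4  5  6  7  8  9 10 11 12 13 14
g(k):  0  0  1  1  0  2  1  3  0  2  1  0  0  1  1
The P-positions (g = 0) in 0..14 are 0, 1, 4, 8, 11, 12.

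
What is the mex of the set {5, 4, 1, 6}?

0 is not in the set, so the mex is 0.

0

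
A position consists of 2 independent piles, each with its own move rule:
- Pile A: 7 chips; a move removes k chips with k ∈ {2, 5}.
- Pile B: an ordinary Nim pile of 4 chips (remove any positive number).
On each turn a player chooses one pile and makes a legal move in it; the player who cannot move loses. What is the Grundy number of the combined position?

4

Build the Grundy sequence for pile A with g(k) = mex{g(k−s) : s ∈ {2, 5}, s ≤ k}:
k:     0  1  2  3  4  5  6  7
g(k):  0  0  1  1  0  2  1  0
So g(7) = 0.
Pile B is a plain Nim pile of size 4, so its Grundy value is 4.
The value of a disjunctive sum is the nim-sum of the parts.
Combined value = 0 ⊕ 4 = 4.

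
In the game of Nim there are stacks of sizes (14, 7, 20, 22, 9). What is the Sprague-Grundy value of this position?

2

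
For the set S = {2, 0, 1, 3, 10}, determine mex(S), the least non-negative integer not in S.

4

The values 0, 1, 2, 3 are all present; 4 is the first non-negative integer missing from the set.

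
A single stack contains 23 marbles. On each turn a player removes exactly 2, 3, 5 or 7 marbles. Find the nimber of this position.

2

Build the Grundy sequence with g(k) = mex{g(k−s) : s ∈ {2, 3, 5, 7}, s ≤ k}:
k:     0  1  2  3  4  5  6  7  8  9 10 11 12 13 14 15 16 17 18 19 20 21 22 23
g(k):  0  0  1  1  2  2  3  3  4  0  0  1  1  2  2  3  3  4  0  0  1  1  2  2
So g(23) = 2.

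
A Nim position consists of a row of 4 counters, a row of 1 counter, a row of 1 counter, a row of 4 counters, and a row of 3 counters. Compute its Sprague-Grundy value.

3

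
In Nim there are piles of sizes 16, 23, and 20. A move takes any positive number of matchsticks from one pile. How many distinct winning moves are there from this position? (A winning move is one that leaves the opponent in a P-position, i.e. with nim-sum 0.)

Nim-sum: 16 ^ 23 ^ 20 = 19.
The overall nim-sum is X = 19. A pile of size p has a winning move iff p XOR X < p (reduce it to p XOR X).
  16: 16 XOR 19 = 3 < 16 — winning move (to 3).
  23: 23 XOR 19 = 4 < 23 — winning move (to 4).
  20: 20 XOR 19 = 7 < 20 — winning move (to 7).
That gives 3 winning moves.

3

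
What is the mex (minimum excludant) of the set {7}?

0

0 is not in the set, so the mex is 0.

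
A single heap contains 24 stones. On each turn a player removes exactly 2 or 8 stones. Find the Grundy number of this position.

Build the Grundy sequence with g(k) = mex{g(k−s) : s ∈ {2, 8}, s ≤ k}:
k:     0  1  2  3  4  5  6  7  8  9 10 11 12 13 14 15 16 17 18 19 20 21 22 23 24
g(k):  0  0  1  1  0  0  1  1  2  2  0  0  1  1  0  0  1  1  2  2  0  0  1  1  0
So g(24) = 0.

0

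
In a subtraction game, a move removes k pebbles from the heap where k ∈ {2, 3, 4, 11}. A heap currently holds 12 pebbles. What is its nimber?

Build the Grundy sequence with g(k) = mex{g(k−s) : s ∈ {2, 3, 4, 11}, s ≤ k}:
g(0) = mex{} = 0
g(1) = mex{} = 0
g(2) = mex{0} = 1
g(3) = mex{0} = 1
g(4) = mex{0,1} = 2
g(5) = mex{0,1} = 2
g(6) = mex{1,2} = 0
g(7) = mex{1,2} = 0
g(8) = mex{0,2} = 1
g(9) = mex{0,2} = 1
g(10) = mex{0,1} = 2
g(11) = mex{0,1} = 2
g(12) = mex{0,1,2} = 3
So g(12) = 3.

3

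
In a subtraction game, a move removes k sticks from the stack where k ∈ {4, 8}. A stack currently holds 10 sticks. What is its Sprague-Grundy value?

2

Compute g(0), g(1), … for moves {4, 8}:
k:     0  1  2  3  4  5  6  7  8  9 10
g(k):  0  0  0  0  1  1  1  1  2  2  2
So g(10) = 2.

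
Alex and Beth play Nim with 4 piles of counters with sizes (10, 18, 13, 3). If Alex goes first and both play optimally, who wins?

Alex wins

Write each in binary and XOR column by column:
  01010  (10)
  10010  (18)
  01101  (13)
  00011  (3)
  -----
  10110  (22)
The nim-sum is 22 ≠ 0, so this is an N-position: the player to move can win; Alex has a winning move.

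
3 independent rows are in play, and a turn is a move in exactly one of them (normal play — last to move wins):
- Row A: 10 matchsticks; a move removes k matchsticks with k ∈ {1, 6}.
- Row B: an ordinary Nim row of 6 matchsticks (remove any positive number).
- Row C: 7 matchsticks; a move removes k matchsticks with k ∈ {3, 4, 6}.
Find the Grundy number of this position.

5

For row A, compute g(0), g(1), … with moves {1, 6}:
g(0) = mex{} = 0
g(1) = mex{0} = 1
g(2) = mex{1} = 0
g(3) = mex{0} = 1
g(4) = mex{1} = 0
g(5) = mex{0} = 1
g(6) = mex{0,1} = 2
g(7) = mex{1,2} = 0
g(8) = mex{0} = 1
g(9) = mex{1} = 0
g(10) = mex{0} = 1
So g(10) = 1.
Row B is a plain Nim row of size 6, so its Grundy value is 6.
For row C, compute g(0), g(1), … with moves {3, 4, 6}:
k:     0  1  2  3  4  5  6  7
g(k):  0  0  0  1  1  1  2  2
So g(7) = 2.
The value of a disjunctive sum is the nim-sum of the parts.
Combined value = 1 ⊕ 6 ⊕ 2 = 5.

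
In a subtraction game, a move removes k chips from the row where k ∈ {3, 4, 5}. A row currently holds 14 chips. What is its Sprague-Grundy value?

Build the Grundy sequence with g(k) = mex{g(k−s) : s ∈ {3, 4, 5}, s ≤ k}:
k:     0  1  2  3  4  5  6  7  8  9 10 11 12 13 14
g(k):  0  0  0  1  1  1  2  2  0  0  0  1  1  1  2
So g(14) = 2.

2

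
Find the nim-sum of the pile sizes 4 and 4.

In binary:
  100  (4)
  100  (4)
  ---
  000  (0)

0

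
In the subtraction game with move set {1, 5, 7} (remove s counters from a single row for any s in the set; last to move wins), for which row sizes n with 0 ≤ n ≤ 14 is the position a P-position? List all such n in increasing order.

0, 2, 4, 6, 8, 10, 12, 14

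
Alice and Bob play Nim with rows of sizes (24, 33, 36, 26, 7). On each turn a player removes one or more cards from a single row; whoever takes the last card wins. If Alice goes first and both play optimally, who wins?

Bob wins

Write each in binary and XOR column by column:
  011000  (24)
  100001  (33)
  100100  (36)
  011010  (26)
  000111  (7)
  ------
  000000  (0)
The nim-sum is 0, so this is a P-position: the player to move is in a losing position under optimal play; Alice is about to move from it and so loses — Bob wins.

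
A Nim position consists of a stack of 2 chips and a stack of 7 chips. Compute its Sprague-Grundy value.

5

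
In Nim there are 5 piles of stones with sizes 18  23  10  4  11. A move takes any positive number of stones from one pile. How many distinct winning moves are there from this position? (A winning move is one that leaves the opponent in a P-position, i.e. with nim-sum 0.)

0

In binary:
  10010  (18)
  10111  (23)
  01010  (10)
  00100  (4)
  01011  (11)
  -----
  00000  (0)
The nim-sum is already 0, so every move leaves a nonzero nim-sum — there are no winning moves.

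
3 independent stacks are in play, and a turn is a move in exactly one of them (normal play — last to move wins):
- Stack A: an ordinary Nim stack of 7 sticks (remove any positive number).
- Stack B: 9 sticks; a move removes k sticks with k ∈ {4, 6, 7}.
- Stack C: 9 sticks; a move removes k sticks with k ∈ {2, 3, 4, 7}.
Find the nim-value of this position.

Stack A is a plain Nim stack of size 7, so its Grundy value is 7.
For stack B, compute g(0), g(1), … with moves {4, 6, 7}:
g(0) = mex{} = 0
g(1) = mex{} = 0
g(2) = mex{} = 0
g(3) = mex{} = 0
g(4) = mex{0} = 1
g(5) = mex{0} = 1
g(6) = mex{0} = 1
g(7) = mex{0} = 1
g(8) = mex{0,1} = 2
g(9) = mex{0,1} = 2
So g(9) = 2.
For stack C, compute g(0), g(1), … with moves {2, 3, 4, 7}:
g(0) = mex{} = 0
g(1) = mex{} = 0
g(2) = mex{0} = 1
g(3) = mex{0} = 1
g(4) = mex{0,1} = 2
g(5) = mex{0,1} = 2
g(6) = mex{1,2} = 0
g(7) = mex{0,1,2} = 3
g(8) = mex{0,2} = 1
g(9) = mex{0,1,2,3} = 4
So g(9) = 4.
The value of a disjunctive sum is the nim-sum of the parts.
Combined value = 7 XOR 2 XOR 4 = 1.

1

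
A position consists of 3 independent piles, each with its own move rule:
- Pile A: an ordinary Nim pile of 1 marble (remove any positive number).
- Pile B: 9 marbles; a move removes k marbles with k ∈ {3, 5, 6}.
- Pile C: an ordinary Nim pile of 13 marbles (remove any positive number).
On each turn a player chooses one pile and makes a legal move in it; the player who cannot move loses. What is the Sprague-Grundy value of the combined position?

Pile A is a plain Nim pile of size 1, so its Grundy value is 1.
Build the Grundy sequence for pile B with g(k) = mex{g(k−s) : s ∈ {3, 5, 6}, s ≤ k}:
g(0) = mex{} = 0
g(1) = mex{} = 0
g(2) = mex{} = 0
g(3) = mex{0} = 1
g(4) = mex{0} = 1
g(5) = mex{0} = 1
g(6) = mex{0,1} = 2
g(7) = mex{0,1} = 2
g(8) = mex{0,1} = 2
g(9) = mex{1,2} = 0
So g(9) = 0.
Pile C is a plain Nim pile of size 13, so its Grundy value is 13.
By the Sprague-Grundy theorem, the Grundy value of a sum of independent games is the XOR of the component values.
Combined value = 1 ⊕ 0 ⊕ 13 = 12.

12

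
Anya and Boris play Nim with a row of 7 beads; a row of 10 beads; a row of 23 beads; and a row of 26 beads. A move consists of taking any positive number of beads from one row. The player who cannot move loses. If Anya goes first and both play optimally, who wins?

Boris wins

Nim-sum: 7 XOR 10 XOR 23 XOR 26 = 0.
The nim-sum is 0, so this is a P-position: the player to move is in a losing position under optimal play; Anya is about to move from it and so loses — Boris wins.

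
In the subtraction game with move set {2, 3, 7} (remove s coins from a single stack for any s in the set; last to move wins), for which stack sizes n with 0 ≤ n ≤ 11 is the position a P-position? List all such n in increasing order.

Build the Grundy sequence with g(k) = mex{g(k−s) : s ∈ {2, 3, 7}, s ≤ k}:
g(0) = mex{} = 0
g(1) = mex{} = 0
g(2) = mex{0} = 1
g(3) = mex{0} = 1
g(4) = mex{0,1} = 2
g(5) = mex{1} = 0
g(6) = mex{1,2} = 0
g(7) = mex{0,2} = 1
g(8) = mex{0} = 1
g(9) = mex{0,1} = 2
g(10) = mex{1} = 0
g(11) = mex{1,2} = 0
The P-positions (g = 0) in 0..11 are 0, 1, 5, 6, 10, 11.

0, 1, 5, 6, 10, 11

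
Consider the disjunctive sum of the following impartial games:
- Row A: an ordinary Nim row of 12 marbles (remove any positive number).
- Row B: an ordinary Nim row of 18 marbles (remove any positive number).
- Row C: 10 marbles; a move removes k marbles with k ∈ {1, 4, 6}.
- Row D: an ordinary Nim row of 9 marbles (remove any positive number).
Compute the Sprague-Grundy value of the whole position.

23

Row A is a plain Nim row of size 12, so its Grundy value is 12.
Row B is a plain Nim row of size 18, so its Grundy value is 18.
For row C, compute g(0), g(1), … with moves {1, 4, 6}:
k:     0  1  2  3  4  5  6  7  8  9 10
g(k):  0  1  0  1  2  0  1  0  1  2  0
So g(10) = 0.
Row D is a plain Nim row of size 9, so its Grundy value is 9.
The value of a disjunctive sum is the nim-sum of the parts.
Combined value = 12 ⊕ 18 ⊕ 0 ⊕ 9 = 23.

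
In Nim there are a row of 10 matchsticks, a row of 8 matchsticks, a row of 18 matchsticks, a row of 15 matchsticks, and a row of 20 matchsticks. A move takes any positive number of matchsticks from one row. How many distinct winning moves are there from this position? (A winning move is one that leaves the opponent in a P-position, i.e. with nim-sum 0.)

3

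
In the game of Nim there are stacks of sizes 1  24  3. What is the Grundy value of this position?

26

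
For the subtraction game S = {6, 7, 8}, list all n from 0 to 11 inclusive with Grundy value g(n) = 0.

0, 1, 2, 3, 4, 5

Compute g(0), g(1), … for moves {6, 7, 8}:
g(0) = mex{} = 0
g(1) = mex{} = 0
g(2) = mex{} = 0
g(3) = mex{} = 0
g(4) = mex{} = 0
g(5) = mex{} = 0
g(6) = mex{0} = 1
g(7) = mex{0} = 1
g(8) = mex{0} = 1
g(9) = mex{0} = 1
g(10) = mex{0} = 1
g(11) = mex{0} = 1
The P-positions (g = 0) in 0..11 are 0, 1, 2, 3, 4, 5.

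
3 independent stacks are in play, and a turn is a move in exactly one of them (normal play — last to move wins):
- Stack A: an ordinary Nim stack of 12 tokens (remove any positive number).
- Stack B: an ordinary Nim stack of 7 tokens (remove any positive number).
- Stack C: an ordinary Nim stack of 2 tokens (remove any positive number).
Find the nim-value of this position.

9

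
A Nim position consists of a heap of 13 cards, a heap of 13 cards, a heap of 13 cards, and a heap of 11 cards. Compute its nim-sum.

6

In binary:
  1101  (13)
  1101  (13)
  1101  (13)
  1011  (11)
  ----
  0110  (6)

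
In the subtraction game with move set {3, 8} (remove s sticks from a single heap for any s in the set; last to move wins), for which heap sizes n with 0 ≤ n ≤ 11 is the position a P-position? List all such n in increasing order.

0, 1, 2, 6, 7, 11

Grundy values for subtraction set {3, 8}:
g(0) = mex{} = 0
g(1) = mex{} = 0
g(2) = mex{} = 0
g(3) = mex{0} = 1
g(4) = mex{0} = 1
g(5) = mex{0} = 1
g(6) = mex{1} = 0
g(7) = mex{1} = 0
g(8) = mex{0,1} = 2
g(9) = mex{0} = 1
g(10) = mex{0} = 1
g(11) = mex{1,2} = 0
The P-positions (g = 0) in 0..11 are 0, 1, 2, 6, 7, 11.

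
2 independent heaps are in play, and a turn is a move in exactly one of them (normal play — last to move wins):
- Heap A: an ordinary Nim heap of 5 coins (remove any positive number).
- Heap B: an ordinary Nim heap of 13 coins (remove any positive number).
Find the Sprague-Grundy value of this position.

8

Heap A is a plain Nim heap of size 5, so its Grundy value is 5.
Heap B is a plain Nim heap of size 13, so its Grundy value is 13.
By the Sprague-Grundy theorem, the Grundy value of a sum of independent games is the XOR of the component values.
Combined value = 5 XOR 13 = 8.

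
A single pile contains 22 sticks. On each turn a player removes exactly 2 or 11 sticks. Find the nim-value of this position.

Grundy values for subtraction set {2, 11}:
k:     0  1  2  3  4  5  6  7  8  9 10 11 12 13 14 15 16 17 18 19 20 21 22
g(k):  0  0  1  1  0  0  1  1  0  0  1  1  2  0  0  1  1  0  0  1  1  0  0
So g(22) = 0.

0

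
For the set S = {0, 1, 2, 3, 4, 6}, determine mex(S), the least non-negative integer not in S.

The values 0, 1, 2, 3, 4 are all present; 5 is the first non-negative integer missing from the set.

5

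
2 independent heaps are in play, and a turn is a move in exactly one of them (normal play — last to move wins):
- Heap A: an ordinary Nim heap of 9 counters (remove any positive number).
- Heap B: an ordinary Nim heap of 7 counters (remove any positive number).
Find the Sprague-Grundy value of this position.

14

Heap A is a plain Nim heap of size 9, so its Grundy value is 9.
Heap B is a plain Nim heap of size 7, so its Grundy value is 7.
By the Sprague-Grundy theorem, the Grundy value of a sum of independent games is the XOR of the component values.
Combined value = 9 ⊕ 7 = 14.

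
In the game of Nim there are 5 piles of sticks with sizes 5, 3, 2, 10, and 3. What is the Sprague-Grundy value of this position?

13

Nim-sum: 5 ^ 3 ^ 2 ^ 10 ^ 3 = 13.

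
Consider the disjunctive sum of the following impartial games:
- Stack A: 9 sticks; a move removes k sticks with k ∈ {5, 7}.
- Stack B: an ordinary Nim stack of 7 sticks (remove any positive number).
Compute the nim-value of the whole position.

6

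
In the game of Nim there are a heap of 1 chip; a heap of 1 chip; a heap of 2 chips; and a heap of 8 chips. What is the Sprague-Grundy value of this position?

10

Compute the nim-sum pairwise:
1 ⊕ 1 = 0
0 ⊕ 2 = 2
2 ⊕ 8 = 10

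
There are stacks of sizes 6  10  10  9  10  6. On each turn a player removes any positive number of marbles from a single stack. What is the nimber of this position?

3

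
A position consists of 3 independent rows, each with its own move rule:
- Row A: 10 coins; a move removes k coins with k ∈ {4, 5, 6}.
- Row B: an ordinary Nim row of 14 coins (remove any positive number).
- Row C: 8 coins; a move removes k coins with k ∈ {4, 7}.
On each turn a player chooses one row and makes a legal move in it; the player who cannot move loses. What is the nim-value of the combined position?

For row A, compute g(0), g(1), … with moves {4, 5, 6}:
k:     0  1  2  3  4  5  6  7  8  9 10
g(k):  0  0  0  0  1  1  1  1  2  2  0
So g(10) = 0.
Row B is a plain Nim row of size 14, so its Grundy value is 14.
For row C, compute g(0), g(1), … with moves {4, 7}:
k:     0  1  2  3  4  5  6  7  8
g(k):  0  0  0  0  1  1  1  1  2
So g(8) = 2.
By the Sprague-Grundy theorem, the Grundy value of a sum of independent games is the XOR of the component values.
Combined value = 0 ⊕ 14 ⊕ 2 = 12.

12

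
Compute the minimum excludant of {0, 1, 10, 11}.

The values 0, 1 are all present; 2 is the first non-negative integer missing from the set.

2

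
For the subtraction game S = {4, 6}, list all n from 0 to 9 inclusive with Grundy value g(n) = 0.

0, 1, 2, 3

Compute g(0), g(1), … for moves {4, 6}:
k:     0  1  2  3  4  5  6  7  8  9
g(k):  0  0  0  0  1  1  1  1  2  2
The P-positions (g = 0) in 0..9 are 0, 1, 2, 3.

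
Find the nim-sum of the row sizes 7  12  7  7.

Nim-sum: 7 XOR 12 XOR 7 XOR 7 = 11.

11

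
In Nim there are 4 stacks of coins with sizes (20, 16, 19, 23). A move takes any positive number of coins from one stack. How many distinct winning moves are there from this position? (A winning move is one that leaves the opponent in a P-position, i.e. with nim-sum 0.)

0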